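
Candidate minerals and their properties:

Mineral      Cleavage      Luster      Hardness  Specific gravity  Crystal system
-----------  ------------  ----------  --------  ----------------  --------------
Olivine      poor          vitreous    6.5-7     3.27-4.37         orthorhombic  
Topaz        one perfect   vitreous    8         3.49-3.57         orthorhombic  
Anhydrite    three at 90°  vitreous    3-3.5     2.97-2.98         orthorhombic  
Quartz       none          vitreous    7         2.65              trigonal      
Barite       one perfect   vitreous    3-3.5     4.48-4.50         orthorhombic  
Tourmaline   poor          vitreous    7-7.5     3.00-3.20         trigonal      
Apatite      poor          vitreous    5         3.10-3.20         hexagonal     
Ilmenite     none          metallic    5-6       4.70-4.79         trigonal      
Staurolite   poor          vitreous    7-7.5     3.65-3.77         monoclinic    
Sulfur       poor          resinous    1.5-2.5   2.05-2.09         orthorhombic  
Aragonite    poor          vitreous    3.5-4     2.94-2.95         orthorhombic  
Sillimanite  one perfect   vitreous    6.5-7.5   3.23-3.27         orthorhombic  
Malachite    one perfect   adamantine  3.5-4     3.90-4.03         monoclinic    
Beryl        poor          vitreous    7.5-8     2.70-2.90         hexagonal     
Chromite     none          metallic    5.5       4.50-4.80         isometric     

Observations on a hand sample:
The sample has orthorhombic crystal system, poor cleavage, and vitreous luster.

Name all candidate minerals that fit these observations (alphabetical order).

Aragonite, Olivine

Orthorhombic crystal system: Olivine, Topaz, Anhydrite, Barite, Sulfur, Aragonite, Sillimanite remain.
Poor cleavage: Olivine, Sulfur, Aragonite remain.
Vitreous luster is inconsistent with Sulfur.
Consistent with every observation: Aragonite, Olivine.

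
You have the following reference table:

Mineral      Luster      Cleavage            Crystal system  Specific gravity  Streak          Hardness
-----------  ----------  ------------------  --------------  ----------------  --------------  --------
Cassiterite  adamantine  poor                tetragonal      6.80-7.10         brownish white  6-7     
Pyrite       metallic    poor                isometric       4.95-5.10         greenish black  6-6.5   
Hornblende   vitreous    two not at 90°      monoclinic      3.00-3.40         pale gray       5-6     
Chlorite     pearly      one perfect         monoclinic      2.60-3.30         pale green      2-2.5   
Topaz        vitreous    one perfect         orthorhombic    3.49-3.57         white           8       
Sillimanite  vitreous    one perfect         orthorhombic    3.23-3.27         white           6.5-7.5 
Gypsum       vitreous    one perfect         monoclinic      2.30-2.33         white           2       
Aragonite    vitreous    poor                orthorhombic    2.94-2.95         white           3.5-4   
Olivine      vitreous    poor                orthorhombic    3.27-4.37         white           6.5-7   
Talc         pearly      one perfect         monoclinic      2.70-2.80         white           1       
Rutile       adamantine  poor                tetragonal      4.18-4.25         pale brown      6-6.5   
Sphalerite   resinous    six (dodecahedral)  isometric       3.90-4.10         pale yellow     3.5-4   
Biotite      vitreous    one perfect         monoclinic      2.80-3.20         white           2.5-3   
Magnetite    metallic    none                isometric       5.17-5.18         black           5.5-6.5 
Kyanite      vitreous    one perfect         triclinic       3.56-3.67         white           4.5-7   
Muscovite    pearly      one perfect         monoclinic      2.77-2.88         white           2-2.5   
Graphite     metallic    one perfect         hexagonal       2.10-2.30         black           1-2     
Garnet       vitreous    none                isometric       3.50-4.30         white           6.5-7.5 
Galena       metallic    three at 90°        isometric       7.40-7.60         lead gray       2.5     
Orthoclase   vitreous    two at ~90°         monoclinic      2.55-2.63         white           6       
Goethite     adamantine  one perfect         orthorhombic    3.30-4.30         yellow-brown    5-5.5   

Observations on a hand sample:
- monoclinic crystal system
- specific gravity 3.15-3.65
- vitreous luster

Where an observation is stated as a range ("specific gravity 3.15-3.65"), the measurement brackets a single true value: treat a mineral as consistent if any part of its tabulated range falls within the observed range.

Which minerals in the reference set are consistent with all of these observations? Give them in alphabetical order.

Monoclinic crystal system: only Hornblende, Chlorite, Gypsum, Talc, Biotite, Muscovite, Orthoclase remain.
Specific gravity 3.15-3.65: leaves Hornblende, Chlorite, Biotite.
Vitreous luster excludes Chlorite.
Remaining candidates: Biotite, Hornblende.

Biotite, Hornblende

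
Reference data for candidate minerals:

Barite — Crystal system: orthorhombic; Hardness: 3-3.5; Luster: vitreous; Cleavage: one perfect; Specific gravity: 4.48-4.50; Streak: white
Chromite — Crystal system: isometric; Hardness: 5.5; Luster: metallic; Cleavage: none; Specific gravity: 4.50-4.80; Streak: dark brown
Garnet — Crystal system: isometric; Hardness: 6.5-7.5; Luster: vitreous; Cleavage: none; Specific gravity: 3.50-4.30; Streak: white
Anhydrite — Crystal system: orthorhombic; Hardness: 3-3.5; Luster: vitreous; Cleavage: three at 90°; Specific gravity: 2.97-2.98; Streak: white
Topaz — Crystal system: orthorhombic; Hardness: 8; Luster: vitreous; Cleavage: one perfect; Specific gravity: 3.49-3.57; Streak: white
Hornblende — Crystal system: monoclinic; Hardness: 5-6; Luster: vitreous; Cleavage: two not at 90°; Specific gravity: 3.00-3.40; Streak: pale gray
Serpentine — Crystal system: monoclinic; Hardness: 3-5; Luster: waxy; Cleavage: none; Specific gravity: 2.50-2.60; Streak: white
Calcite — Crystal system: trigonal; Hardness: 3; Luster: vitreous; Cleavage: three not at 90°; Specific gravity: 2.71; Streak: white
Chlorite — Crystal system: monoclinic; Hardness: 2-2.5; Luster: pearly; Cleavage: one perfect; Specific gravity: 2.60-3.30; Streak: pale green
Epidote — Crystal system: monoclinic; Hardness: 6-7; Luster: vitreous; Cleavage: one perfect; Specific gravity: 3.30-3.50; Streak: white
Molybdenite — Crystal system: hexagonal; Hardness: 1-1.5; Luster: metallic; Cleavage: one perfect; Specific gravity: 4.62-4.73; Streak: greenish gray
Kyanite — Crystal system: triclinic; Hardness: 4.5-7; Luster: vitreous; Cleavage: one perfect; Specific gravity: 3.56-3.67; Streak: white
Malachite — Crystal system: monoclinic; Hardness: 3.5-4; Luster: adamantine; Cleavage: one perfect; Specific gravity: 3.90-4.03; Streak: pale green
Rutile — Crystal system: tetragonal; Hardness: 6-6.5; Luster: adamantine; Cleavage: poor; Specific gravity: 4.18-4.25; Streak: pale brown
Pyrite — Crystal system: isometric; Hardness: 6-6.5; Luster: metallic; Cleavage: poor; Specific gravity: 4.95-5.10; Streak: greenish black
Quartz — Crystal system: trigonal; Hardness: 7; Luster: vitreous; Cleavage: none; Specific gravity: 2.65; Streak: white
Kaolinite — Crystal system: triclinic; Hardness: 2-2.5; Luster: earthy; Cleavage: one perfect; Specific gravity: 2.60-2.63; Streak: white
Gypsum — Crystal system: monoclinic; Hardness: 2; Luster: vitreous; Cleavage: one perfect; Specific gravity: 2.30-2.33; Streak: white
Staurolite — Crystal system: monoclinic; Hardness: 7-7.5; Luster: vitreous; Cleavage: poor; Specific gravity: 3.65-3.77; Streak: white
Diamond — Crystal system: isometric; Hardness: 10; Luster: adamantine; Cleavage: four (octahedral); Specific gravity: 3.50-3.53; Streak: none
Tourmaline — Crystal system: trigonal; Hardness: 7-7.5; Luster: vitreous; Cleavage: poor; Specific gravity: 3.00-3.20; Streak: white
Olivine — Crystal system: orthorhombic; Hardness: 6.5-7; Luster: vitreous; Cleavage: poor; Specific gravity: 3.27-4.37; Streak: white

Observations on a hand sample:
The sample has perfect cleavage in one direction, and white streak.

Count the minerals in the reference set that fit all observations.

6

Perfect cleavage in one direction: leaves Barite, Topaz, Chlorite, Epidote, Molybdenite, Kyanite, Malachite, Kaolinite, Gypsum.
White streak is inconsistent with Chlorite, Molybdenite, Malachite.
The minerals that satisfy all observations are Barite, Epidote, Gypsum, Kaolinite, Kyanite, Topaz.
That is 6 minerals.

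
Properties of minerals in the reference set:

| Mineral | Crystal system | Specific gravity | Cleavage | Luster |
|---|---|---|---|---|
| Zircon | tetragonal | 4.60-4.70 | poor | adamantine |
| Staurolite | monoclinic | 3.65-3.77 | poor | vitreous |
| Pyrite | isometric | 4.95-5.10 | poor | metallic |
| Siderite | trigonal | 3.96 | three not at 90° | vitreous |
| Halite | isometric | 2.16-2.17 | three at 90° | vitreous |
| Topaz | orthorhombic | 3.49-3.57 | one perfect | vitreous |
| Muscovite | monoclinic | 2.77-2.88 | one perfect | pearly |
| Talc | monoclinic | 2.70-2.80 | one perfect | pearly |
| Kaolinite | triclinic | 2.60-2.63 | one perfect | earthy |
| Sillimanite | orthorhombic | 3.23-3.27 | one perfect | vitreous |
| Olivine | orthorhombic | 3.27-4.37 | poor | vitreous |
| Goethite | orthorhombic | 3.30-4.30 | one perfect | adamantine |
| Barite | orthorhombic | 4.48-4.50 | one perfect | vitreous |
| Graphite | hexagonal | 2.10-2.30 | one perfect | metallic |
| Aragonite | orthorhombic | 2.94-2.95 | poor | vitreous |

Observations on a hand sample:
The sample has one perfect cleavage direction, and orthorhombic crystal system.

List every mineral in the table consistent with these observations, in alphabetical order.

One perfect cleavage direction: only Topaz, Muscovite, Talc, Kaolinite, Sillimanite, Goethite, Barite, Graphite remain.
Orthorhombic crystal system eliminates Muscovite, Talc, Kaolinite, Graphite.
Remaining candidates: Barite, Goethite, Sillimanite, Topaz.

Barite, Goethite, Sillimanite, Topaz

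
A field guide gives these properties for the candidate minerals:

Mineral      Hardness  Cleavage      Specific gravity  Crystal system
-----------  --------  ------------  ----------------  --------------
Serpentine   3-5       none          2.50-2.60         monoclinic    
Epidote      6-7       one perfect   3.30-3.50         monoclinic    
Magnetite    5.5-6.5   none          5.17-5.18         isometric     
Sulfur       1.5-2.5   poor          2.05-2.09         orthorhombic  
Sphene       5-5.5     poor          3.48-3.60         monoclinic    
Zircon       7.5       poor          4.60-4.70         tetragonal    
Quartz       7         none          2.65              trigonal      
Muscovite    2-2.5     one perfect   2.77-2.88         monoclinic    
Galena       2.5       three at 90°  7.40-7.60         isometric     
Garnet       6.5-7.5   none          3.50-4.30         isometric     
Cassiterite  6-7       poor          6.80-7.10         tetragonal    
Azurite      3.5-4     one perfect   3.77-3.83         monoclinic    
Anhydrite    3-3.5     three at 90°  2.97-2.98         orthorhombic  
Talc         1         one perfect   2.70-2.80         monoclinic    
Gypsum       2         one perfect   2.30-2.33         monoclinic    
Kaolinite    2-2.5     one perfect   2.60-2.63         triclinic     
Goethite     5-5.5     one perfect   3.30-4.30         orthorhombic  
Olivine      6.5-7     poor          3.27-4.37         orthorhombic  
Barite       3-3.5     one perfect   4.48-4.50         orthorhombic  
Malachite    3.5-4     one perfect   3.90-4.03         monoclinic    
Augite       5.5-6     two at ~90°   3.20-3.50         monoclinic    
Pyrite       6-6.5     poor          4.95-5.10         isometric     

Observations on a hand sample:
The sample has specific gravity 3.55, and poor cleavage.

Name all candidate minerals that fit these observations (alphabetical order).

Olivine, Sphene

Specific gravity 3.55: only Sphene, Garnet, Goethite, Olivine remain.
Poor cleavage is inconsistent with Garnet, Goethite.
Remaining candidates: Olivine, Sphene.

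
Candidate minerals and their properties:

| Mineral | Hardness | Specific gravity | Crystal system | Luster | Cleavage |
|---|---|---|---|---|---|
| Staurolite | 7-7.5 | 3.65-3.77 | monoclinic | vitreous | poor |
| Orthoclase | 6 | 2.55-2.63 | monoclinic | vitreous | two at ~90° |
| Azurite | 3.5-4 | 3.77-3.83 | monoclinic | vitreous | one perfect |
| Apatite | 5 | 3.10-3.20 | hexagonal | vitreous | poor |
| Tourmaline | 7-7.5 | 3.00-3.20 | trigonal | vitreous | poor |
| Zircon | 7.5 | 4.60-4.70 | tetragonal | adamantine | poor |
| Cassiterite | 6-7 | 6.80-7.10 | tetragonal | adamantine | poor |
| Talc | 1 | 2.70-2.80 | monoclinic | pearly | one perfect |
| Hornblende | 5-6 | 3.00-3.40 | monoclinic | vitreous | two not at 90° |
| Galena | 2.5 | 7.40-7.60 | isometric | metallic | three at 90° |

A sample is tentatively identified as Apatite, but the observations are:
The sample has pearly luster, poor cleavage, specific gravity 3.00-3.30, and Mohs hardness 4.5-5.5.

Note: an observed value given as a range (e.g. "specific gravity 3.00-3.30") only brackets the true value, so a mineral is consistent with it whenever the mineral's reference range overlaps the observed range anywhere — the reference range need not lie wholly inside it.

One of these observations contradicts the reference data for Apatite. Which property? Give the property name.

luster

Pearly luster: Apatite has vitreous luster — does not match.
Poor cleavage: Apatite has cleavage poor — matches.
Specific gravity 3.00-3.30: Apatite has SG 3.10-3.20 — matches.
Mohs hardness 4.5-5.5: Apatite has hardness 5 — matches.
Only the luster is inconsistent.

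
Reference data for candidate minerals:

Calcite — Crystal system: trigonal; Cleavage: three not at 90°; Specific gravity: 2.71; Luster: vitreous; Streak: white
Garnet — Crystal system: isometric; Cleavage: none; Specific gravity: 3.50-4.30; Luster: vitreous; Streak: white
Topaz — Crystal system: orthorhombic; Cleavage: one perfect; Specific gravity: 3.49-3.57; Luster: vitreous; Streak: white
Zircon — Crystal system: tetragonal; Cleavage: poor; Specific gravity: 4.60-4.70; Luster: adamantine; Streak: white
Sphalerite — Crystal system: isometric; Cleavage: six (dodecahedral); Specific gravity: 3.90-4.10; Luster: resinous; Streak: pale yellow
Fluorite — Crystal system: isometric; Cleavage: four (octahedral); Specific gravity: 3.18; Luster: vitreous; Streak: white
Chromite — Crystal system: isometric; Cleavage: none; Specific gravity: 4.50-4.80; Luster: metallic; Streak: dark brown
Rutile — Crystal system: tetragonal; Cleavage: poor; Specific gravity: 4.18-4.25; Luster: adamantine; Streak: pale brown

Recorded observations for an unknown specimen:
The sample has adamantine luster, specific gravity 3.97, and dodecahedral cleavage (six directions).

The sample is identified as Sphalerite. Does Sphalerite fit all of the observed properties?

Inconsistent

Adamantine luster — Sphalerite has resinous luster; which does not match.
Specific gravity 3.97 — matches Sphalerite (SG 3.90-4.10).
Dodecahedral cleavage (six directions) — matches Sphalerite (cleavage six (dodecahedral)).
Sphalerite is excluded by the luster.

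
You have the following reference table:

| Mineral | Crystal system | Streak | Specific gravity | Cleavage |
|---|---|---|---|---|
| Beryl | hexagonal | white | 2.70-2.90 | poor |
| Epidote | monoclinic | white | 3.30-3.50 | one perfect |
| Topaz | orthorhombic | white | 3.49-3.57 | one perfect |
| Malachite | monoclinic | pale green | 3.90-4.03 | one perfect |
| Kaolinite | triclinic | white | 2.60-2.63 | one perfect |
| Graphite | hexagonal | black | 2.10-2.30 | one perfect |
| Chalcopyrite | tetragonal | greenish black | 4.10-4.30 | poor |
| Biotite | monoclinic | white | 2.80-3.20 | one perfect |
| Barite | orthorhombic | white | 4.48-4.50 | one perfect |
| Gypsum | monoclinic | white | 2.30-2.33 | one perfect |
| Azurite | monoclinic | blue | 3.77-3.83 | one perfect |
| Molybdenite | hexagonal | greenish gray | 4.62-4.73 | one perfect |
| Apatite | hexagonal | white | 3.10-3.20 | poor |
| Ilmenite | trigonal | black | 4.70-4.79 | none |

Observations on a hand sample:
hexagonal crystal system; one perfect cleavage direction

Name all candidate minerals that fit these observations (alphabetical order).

Hexagonal crystal system — only Beryl, Graphite, Molybdenite, Apatite remain.
One perfect cleavage direction excludes Beryl, Apatite.
The minerals that satisfy all observations are Graphite, Molybdenite.

Graphite, Molybdenite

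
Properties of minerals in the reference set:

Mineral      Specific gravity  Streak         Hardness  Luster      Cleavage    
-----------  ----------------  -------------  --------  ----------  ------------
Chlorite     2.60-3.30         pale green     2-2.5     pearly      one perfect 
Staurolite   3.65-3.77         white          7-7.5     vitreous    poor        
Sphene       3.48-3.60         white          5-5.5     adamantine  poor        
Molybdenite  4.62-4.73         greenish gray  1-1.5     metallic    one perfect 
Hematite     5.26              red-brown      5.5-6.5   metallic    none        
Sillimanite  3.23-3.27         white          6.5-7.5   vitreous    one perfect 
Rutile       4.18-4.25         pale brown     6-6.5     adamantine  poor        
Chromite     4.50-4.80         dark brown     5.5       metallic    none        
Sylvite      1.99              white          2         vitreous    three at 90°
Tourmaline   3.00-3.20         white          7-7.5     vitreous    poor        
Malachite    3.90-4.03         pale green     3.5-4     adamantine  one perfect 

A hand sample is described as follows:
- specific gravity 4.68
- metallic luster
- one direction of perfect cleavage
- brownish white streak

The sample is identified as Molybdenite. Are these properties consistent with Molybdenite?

Specific gravity 4.68 — consistent with Molybdenite (SG 4.62-4.73).
Metallic luster — consistent with Molybdenite (metallic luster).
One direction of perfect cleavage — consistent with Molybdenite (cleavage one perfect).
Brownish white streak — Molybdenite has greenish gray streak; inconsistent.
The streak observation rules out Molybdenite.

No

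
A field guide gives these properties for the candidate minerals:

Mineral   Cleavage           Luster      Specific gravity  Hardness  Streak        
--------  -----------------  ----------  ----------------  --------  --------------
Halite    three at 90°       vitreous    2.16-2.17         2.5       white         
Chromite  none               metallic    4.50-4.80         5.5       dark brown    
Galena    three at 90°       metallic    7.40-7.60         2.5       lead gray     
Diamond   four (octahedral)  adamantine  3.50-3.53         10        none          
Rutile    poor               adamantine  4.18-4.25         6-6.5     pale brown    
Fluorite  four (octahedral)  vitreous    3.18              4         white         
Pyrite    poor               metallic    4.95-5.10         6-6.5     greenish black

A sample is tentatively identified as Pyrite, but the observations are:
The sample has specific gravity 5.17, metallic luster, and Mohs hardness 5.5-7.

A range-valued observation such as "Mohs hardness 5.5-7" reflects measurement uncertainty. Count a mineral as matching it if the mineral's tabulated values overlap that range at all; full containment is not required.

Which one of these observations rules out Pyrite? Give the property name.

Specific gravity 5.17: Pyrite has SG 4.95-5.10 — does not match.
Metallic luster: Pyrite has metallic luster — within range.
Mohs hardness 5.5-7: Pyrite has hardness 6-6.5 — within range.
Everything matches except the specific gravity.

specific gravity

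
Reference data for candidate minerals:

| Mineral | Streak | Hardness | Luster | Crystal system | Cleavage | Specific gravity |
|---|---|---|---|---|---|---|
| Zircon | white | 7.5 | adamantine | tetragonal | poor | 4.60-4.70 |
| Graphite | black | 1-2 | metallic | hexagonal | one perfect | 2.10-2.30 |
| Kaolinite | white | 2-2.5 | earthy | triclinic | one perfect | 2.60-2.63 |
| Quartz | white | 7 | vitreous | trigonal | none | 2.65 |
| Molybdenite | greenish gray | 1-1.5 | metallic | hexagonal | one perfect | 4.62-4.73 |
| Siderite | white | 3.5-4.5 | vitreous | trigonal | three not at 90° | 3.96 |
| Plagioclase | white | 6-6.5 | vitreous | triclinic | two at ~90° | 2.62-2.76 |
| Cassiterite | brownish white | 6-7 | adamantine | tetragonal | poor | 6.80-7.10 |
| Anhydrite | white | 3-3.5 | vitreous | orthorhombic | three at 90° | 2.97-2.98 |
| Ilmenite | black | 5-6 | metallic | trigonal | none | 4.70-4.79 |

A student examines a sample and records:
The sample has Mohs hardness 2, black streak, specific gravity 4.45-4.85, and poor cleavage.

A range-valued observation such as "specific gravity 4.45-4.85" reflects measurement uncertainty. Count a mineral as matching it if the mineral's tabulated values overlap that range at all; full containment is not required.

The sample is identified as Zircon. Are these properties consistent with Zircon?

Inconsistent

Mohs hardness 2 — Zircon has hardness 7.5; inconsistent.
Black streak — Zircon has white streak; inconsistent.
Specific gravity 4.45-4.85 — consistent with Zircon (SG 4.60-4.70).
Poor cleavage — consistent with Zircon (cleavage poor).
2 of the observed properties are inconsistent with Zircon.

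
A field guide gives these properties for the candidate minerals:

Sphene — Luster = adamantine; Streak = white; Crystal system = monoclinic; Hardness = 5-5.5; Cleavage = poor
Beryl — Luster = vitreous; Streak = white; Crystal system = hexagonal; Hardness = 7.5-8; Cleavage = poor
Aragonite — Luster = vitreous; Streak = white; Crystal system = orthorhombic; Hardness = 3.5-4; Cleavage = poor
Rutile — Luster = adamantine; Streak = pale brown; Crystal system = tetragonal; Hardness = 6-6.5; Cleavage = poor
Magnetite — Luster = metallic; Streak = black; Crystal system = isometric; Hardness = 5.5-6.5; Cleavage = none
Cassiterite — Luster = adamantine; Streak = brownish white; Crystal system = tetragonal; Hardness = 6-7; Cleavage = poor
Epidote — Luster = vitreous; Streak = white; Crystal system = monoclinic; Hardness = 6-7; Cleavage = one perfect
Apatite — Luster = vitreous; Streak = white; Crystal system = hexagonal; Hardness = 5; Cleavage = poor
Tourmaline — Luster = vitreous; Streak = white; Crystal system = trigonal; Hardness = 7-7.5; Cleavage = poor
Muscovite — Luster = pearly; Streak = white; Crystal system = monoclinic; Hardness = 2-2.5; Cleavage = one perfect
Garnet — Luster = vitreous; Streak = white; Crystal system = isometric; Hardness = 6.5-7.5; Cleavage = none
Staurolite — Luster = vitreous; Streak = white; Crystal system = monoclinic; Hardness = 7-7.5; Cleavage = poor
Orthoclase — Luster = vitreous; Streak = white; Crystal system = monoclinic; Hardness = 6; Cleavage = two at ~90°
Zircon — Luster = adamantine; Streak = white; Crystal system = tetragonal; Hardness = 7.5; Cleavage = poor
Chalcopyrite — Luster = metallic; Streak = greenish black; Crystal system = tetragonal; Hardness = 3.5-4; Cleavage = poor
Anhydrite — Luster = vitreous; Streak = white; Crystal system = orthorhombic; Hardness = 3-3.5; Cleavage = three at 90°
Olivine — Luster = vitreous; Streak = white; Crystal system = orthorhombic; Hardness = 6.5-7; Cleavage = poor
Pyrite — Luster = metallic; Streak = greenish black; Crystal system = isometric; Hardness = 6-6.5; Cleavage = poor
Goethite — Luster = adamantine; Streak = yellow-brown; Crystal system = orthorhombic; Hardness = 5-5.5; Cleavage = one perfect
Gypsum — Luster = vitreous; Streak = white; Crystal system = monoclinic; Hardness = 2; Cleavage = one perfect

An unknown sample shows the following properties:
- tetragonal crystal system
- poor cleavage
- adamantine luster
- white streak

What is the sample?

Tetragonal crystal system — only Rutile, Cassiterite, Zircon, Chalcopyrite remain.
Poor cleavage — all remaining candidates fit.
Adamantine luster excludes Chalcopyrite.
White streak — leaves Zircon.
The only mineral consistent with every observation is Zircon.

Zircon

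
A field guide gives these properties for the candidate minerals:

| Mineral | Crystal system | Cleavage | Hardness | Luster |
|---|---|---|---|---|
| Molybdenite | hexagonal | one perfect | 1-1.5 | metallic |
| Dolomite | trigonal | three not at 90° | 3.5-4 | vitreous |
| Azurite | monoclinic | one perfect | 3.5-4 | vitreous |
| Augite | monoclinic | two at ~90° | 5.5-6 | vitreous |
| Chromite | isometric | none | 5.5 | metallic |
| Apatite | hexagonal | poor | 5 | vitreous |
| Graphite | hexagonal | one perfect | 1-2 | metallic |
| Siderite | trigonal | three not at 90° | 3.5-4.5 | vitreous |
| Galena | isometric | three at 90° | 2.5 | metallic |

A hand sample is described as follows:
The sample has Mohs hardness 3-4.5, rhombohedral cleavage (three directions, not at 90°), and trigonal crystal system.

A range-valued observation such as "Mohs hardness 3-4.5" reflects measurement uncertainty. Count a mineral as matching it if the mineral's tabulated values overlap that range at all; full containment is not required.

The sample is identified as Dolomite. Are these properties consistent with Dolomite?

Mohs hardness 3-4.5 — is consistent with Dolomite (hardness 3.5-4).
Rhombohedral cleavage (three directions, not at 90°) — is consistent with Dolomite (cleavage three not at 90°).
Trigonal crystal system — is consistent with Dolomite (trigonal system).
All observations are consistent with the tabulated values for Dolomite.

Yes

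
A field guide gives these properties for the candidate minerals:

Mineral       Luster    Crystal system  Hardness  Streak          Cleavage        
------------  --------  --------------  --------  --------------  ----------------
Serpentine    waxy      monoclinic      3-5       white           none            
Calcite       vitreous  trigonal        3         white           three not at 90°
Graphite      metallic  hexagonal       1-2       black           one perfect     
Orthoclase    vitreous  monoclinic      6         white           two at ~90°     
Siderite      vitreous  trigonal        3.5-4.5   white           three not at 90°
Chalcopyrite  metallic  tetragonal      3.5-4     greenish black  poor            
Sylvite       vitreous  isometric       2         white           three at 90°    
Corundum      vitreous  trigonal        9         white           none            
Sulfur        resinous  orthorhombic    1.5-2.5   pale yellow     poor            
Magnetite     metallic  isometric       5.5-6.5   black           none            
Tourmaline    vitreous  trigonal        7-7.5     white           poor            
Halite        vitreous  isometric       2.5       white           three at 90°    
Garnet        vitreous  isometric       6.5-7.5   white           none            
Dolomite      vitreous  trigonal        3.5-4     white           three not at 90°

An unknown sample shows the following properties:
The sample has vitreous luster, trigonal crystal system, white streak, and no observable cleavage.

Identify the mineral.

Vitreous luster is inconsistent with Serpentine, Graphite, Chalcopyrite, Sulfur, Magnetite.
Trigonal crystal system is inconsistent with Orthoclase, Sylvite, Halite, Garnet.
White streak: all remaining candidates fit.
No observable cleavage: only Corundum remains.
Only Corundum satisfies all observations.

Corundum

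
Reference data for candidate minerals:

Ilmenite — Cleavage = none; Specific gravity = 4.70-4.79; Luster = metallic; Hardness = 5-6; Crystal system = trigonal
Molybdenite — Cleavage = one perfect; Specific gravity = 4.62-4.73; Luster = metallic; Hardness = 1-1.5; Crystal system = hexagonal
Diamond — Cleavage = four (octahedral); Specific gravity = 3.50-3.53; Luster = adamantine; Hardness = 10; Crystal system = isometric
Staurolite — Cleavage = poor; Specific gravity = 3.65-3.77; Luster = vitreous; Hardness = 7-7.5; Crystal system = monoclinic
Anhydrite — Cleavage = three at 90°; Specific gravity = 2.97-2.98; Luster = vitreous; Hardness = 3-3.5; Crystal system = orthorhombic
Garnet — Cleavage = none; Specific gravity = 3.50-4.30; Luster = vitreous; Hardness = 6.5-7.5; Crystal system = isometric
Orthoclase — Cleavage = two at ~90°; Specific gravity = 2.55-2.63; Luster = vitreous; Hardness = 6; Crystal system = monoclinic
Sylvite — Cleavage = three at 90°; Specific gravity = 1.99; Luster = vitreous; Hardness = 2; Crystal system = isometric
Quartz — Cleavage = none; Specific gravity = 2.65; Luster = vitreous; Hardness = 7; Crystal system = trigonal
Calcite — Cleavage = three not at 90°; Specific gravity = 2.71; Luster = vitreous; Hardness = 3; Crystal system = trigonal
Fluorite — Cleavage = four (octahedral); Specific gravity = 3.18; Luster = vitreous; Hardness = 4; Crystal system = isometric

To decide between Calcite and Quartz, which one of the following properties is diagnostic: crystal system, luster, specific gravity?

Crystal system: both trigonal — identical.
Luster: both vitreous — identical.
Specific gravity: Calcite 2.71, Quartz 2.65 — different.
Of the listed properties, specific gravity is the one that separates them.

specific gravity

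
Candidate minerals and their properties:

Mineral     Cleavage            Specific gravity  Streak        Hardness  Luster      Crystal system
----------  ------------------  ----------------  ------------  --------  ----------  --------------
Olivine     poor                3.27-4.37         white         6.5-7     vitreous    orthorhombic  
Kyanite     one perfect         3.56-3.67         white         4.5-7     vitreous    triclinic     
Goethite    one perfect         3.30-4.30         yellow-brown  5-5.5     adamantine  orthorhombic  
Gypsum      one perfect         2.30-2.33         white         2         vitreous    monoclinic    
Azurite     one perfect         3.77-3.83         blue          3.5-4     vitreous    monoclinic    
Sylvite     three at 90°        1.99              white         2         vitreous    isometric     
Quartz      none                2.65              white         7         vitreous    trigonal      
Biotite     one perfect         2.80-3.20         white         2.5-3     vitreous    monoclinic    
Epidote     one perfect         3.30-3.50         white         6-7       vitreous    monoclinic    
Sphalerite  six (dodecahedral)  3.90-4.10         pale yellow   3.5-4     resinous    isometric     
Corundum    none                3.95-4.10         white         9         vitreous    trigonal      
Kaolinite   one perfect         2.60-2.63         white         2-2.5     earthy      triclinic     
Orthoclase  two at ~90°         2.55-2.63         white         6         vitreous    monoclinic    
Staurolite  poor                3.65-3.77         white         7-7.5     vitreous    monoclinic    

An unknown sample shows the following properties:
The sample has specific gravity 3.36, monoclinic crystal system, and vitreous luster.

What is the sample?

Epidote

Specific gravity 3.36 — Olivine, Goethite, Epidote remain.
Monoclinic crystal system — only Epidote remains.
Vitreous luster — no further eliminations.
The only mineral consistent with every observation is Epidote.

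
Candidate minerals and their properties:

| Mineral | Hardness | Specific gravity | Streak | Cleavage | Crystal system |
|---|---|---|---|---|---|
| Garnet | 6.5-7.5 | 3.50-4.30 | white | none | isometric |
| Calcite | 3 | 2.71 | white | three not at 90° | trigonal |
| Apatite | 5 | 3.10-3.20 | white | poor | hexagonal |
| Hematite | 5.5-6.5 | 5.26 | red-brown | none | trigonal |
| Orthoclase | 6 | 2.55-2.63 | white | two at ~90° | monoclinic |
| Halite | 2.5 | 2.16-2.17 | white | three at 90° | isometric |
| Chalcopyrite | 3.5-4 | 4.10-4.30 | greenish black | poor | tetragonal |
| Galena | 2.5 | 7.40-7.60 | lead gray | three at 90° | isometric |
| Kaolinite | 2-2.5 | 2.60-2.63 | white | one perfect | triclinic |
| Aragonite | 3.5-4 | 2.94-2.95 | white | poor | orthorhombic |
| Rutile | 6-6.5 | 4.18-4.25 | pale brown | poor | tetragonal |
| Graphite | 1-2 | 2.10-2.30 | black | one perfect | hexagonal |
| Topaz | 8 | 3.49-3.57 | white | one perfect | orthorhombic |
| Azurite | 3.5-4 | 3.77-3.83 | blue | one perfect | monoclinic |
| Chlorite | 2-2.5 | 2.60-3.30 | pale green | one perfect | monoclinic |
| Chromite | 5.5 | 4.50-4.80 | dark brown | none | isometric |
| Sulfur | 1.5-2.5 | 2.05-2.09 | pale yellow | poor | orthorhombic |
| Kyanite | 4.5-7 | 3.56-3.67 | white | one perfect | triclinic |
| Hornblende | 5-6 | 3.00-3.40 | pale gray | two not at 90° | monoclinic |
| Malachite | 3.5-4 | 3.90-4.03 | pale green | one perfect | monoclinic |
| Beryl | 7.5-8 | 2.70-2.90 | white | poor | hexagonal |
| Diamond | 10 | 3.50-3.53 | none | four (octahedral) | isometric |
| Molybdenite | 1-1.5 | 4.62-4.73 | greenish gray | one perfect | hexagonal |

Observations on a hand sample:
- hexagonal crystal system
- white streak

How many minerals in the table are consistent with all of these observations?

Hexagonal crystal system: narrows the field to Apatite, Graphite, Beryl, Molybdenite.
White streak excludes Graphite, Molybdenite.
Consistent with every observation: Apatite, Beryl.
That is 2 minerals.

2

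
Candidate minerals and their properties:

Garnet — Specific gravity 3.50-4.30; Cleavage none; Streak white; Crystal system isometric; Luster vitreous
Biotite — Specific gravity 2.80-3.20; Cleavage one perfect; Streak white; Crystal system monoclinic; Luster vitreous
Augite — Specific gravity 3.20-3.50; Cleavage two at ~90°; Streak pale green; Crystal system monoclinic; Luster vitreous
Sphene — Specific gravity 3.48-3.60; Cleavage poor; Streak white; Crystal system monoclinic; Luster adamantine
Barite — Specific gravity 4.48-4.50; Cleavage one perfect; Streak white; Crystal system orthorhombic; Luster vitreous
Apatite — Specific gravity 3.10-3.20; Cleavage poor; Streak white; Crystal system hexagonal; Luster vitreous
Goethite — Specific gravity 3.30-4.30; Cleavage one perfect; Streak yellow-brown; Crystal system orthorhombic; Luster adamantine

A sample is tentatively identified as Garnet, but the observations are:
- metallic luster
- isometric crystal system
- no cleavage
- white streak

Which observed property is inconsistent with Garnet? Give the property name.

Metallic luster: Garnet has vitreous luster — outside the reference range.
Isometric crystal system: Garnet has isometric system — consistent.
No cleavage: Garnet has cleavage none — consistent.
White streak: Garnet has white streak — consistent.
Everything matches except the luster.

luster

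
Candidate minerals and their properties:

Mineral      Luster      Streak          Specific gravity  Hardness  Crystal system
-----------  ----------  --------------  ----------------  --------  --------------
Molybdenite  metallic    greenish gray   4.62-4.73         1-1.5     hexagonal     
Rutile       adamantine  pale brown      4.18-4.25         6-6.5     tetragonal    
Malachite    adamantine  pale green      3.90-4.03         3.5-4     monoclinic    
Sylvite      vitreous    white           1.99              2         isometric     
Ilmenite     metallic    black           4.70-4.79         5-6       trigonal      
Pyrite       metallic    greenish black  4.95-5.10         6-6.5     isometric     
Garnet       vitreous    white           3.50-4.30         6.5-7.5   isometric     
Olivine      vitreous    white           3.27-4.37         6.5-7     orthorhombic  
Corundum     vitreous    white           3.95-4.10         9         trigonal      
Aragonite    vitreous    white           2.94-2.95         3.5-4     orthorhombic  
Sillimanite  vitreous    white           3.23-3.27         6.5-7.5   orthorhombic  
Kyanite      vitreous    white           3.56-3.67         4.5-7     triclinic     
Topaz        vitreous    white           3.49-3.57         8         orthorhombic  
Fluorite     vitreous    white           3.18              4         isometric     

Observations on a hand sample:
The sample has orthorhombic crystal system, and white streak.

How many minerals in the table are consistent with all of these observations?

4

Orthorhombic crystal system: leaves Olivine, Aragonite, Sillimanite, Topaz.
White streak: every remaining candidate is consistent.
Consistent with every observation: Aragonite, Olivine, Sillimanite, Topaz.
That is 4 minerals.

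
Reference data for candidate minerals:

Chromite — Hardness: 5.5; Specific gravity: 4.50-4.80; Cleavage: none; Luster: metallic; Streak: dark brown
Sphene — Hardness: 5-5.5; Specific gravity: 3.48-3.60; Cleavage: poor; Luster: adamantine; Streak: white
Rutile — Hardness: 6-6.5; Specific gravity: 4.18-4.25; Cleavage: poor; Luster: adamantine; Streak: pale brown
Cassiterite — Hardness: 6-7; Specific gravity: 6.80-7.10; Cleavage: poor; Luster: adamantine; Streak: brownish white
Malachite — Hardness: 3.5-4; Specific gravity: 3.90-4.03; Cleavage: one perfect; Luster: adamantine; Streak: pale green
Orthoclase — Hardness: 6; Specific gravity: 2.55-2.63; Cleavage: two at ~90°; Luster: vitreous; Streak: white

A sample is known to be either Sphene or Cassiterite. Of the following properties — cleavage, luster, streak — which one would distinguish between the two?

streak

Cleavage: both poor — identical.
Luster: both adamantine — identical.
Streak: Sphene white, Cassiterite brownish white — distinct.
Streak is the diagnostic property here.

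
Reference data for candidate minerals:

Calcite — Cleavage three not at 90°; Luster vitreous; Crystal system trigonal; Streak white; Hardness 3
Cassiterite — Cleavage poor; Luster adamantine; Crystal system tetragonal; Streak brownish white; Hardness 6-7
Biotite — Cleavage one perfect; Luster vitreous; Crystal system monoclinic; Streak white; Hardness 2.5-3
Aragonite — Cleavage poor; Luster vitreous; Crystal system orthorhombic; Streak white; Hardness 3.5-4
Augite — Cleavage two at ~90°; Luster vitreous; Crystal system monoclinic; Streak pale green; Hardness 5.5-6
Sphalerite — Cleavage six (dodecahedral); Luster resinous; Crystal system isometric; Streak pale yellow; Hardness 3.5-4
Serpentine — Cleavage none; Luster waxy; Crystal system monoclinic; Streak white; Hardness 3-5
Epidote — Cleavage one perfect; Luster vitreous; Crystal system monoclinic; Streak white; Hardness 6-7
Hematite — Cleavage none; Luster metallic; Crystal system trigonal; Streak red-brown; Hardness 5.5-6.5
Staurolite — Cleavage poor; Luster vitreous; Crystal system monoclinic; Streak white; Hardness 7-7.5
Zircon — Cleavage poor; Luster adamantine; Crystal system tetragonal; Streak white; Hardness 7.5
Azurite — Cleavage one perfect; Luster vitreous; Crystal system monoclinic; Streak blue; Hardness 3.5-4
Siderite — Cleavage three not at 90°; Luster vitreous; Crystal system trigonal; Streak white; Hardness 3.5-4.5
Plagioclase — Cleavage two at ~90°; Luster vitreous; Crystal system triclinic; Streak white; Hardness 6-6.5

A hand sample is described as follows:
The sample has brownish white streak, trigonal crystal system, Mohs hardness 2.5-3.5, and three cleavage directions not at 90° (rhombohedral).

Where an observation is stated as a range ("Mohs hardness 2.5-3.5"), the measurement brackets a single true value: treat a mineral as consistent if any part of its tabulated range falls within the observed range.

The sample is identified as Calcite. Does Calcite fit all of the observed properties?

No

Brownish white streak — Calcite has white streak; inconsistent.
Trigonal crystal system — fits Calcite (trigonal system).
Mohs hardness 2.5-3.5 — fits Calcite (hardness 3).
Three cleavage directions not at 90° (rhombohedral) — fits Calcite (cleavage three not at 90°).
Calcite is excluded by the streak.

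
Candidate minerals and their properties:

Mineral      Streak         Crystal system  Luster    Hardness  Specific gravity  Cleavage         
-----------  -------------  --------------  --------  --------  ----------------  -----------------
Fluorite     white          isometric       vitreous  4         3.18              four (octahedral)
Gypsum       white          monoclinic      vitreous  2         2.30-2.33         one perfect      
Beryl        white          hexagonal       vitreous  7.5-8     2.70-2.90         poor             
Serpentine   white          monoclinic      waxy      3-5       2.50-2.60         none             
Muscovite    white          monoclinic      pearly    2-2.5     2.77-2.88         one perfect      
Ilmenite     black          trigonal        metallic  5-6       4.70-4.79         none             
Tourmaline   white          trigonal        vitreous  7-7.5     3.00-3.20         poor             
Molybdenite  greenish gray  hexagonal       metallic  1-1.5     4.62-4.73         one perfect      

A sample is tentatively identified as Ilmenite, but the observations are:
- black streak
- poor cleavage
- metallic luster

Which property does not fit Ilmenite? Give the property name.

cleavage

Black streak: Ilmenite has black streak — consistent.
Poor cleavage: Ilmenite has cleavage none — does not match.
Metallic luster: Ilmenite has metallic luster — consistent.
Everything matches except the cleavage.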